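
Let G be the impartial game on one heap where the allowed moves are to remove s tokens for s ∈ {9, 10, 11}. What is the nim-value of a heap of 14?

1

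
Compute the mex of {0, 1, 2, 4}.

The values 0, 1, 2 are all present; 3 is the first non-negative integer missing from the set.

3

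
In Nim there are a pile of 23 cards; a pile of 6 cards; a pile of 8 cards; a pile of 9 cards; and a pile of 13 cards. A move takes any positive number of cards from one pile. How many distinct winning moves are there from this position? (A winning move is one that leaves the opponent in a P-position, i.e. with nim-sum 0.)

1

In binary:
  10111  (23)
  00110  (6)
  01000  (8)
  01001  (9)
  01101  (13)
  -----
  11101  (29)
The overall nim-sum is X = 29. A pile of size p has a winning move iff p XOR X < p (reduce it to p XOR X).
  23: 23 XOR 29 = 10 < 23 — winning move (to 10).
  6: 6 XOR 29 = 27 ≥ 6 — no move.
  8: 8 XOR 29 = 21 ≥ 8 — no move.
  9: 9 XOR 29 = 20 ≥ 9 — no move.
  13: 13 XOR 29 = 16 ≥ 13 — no move.
That gives 1 winning move.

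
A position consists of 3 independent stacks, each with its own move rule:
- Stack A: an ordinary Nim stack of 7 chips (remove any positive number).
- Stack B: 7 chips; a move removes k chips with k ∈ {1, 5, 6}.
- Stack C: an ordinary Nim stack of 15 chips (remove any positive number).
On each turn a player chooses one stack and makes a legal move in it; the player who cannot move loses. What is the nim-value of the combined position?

11

Stack A is a plain Nim stack of size 7, so its Grundy value is 7.
For stack B, compute g(0), g(1), … with moves {1, 5, 6}:
k:     0  1  2  3  4  5  6  7
g(k):  0  1  0  1  0  1  2  3
So g(7) = 3.
Stack C is a plain Nim stack of size 15, so its Grundy value is 15.
The value of a disjunctive sum is the nim-sum of the parts.
Combined value = 7 XOR 3 XOR 15 = 11.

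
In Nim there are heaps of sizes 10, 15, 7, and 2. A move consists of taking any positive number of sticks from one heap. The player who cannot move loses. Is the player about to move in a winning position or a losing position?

Nim-sum: 10 ^ 15 ^ 7 ^ 2 = 0.
The nim-sum is 0, so this is a P-position: the player to move is in a losing position under optimal play.

Losing position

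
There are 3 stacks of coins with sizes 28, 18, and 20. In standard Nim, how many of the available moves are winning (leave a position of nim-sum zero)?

Compute the nim-sum pairwise:
28 XOR 18 = 14
14 XOR 20 = 26
The overall nim-sum is X = 26. A stack of size p has a winning move iff p XOR X < p (reduce it to p XOR X).
  28: 28 XOR 26 = 6 < 28 — winning move (to 6).
  18: 18 XOR 26 = 8 < 18 — winning move (to 8).
  20: 20 XOR 26 = 14 < 20 — winning move (to 14).
That gives 3 winning moves.

3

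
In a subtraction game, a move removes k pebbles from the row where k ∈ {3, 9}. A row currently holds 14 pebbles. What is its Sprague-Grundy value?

Build the Grundy sequence with g(k) = mex{g(k−s) : s ∈ {3, 9}, s ≤ k}:
k:     0  1  2  3  4  5  6  7  8  9 10 11 12 13 14
g(k):  0  0  0  1  1  1  0  0  0  1  1  1  0  0  0
So g(14) = 0.

0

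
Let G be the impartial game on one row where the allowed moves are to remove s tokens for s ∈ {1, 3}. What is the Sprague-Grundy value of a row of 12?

Compute g(0), g(1), … for moves {1, 3}:
k:     0  1  2  3  4  5  6  7  8  9 10 11 12
g(k):  0  1  0  1  0  1  0  1  0  1  0  1  0
So g(12) = 0.

0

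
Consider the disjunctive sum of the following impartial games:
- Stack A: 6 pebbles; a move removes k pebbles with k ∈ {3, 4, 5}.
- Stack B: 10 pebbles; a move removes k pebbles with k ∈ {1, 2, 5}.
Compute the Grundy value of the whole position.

3

Grundy values for stack A (subtraction set {3, 4, 5}):
k:     0  1  2  3  4  5  6
g(k):  0  0  0  1  1  1  2
So g(6) = 2.
Grundy values for stack B (subtraction set {1, 2, 5}):
k:     0  1  2  3  4  5  6  7  8  9 10
g(k):  0  1  2  0  1  2  0  1  2  0  1
So g(10) = 1.
By the Sprague-Grundy theorem, the Grundy value of a sum of independent games is the XOR of the component values.
Combined value = 2 XOR 1 = 3.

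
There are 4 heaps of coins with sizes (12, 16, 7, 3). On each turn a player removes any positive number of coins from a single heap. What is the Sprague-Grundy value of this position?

24

Nim-sum: 12 XOR 16 XOR 7 XOR 3 = 24.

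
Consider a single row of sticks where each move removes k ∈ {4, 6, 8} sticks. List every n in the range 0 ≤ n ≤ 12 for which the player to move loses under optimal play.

Compute g(0), g(1), … for moves {4, 6, 8}:
k:     0  1  2  3  4  5  6  7  8  9 10 11 12
g(k):  0  0  0  0  1  1  1  1  2  2  2  2  0
The P-positions (g = 0) in 0..12 are 0, 1, 2, 3, 12.

0, 1, 2, 3, 12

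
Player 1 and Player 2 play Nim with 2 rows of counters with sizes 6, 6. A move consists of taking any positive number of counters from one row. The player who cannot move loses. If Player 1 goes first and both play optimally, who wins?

Compute the nim-sum pairwise:
6 ^ 6 = 0
The nim-sum is 0, so this is a P-position: the player to move is in a losing position under optimal play; Player 1 is about to move from it and so loses — Player 2 wins.

Player 2 wins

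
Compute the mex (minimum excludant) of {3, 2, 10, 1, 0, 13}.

The values 0, 1, 2, 3 are all present; 4 is the first non-negative integer missing from the set.

4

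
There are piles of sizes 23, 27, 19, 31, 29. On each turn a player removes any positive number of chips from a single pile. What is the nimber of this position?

Nim-sum: 23 ^ 27 ^ 19 ^ 31 ^ 29 = 29.

29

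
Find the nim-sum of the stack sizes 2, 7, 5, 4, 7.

Nim-sum: 2 XOR 7 XOR 5 XOR 4 XOR 7 = 3.

3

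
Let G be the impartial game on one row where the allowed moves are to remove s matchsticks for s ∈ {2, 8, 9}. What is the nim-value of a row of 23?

1

Grundy values for subtraction set {2, 8, 9}:
k:     0  1  2  3  4  5  6  7  8  9 10 11 12 13 14 15 16 17 18 19 20 21 22 23
g(k):  0  0  1  1  0  0  1  1  2  2  3  0  2  1  3  0  0  1  1  2  3  0  0  1
So g(23) = 1.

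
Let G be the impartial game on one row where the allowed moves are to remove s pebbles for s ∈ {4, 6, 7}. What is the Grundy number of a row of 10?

Build the Grundy sequence with g(k) = mex{g(k−s) : s ∈ {4, 6, 7}, s ≤ k}:
k:     0  1  2  3  4  5  6  7  8  9 10
g(k):  0  0  0  0  1  1  1  1  2  2  2
So g(10) = 2.

2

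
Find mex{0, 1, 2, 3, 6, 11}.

4

The values 0, 1, 2, 3 are all present; 4 is the first non-negative integer missing from the set.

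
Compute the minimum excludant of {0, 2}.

0 is in the set but 1 is not, so the mex is 1.

1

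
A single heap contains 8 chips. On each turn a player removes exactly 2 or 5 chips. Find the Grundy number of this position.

Grundy values for subtraction set {2, 5}:
k:     0  1  2  3  4  5  6  7  8
g(k):  0  0  1  1  0  2  1  0  0
So g(8) = 0.

0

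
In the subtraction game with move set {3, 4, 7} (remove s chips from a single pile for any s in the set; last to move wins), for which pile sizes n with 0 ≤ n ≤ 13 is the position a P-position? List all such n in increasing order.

0, 1, 2, 10, 11, 12

Build the Grundy sequence with g(k) = mex{g(k−s) : s ∈ {3, 4, 7}, s ≤ k}:
k:     0  1  2  3  4  5  6  7  8  9 10 11 12 13
g(k):  0  0  0  1  1  1  2  2  2  3  0  0  0  1
The P-positions (g = 0) in 0..13 are 0, 1, 2, 10, 11, 12.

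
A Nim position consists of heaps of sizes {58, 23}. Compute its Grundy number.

Compute the nim-sum pairwise:
58 XOR 23 = 45

45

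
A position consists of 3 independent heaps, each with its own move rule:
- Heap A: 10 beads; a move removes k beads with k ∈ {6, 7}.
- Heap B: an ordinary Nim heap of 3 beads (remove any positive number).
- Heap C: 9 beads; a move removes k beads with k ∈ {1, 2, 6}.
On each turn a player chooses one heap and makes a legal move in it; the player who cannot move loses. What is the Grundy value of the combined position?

Grundy values for heap A (subtraction set {6, 7}):
g(0) = mex{} = 0
g(1) = mex{} = 0
g(2) = mex{} = 0
g(3) = mex{} = 0
g(4) = mex{} = 0
g(5) = mex{} = 0
g(6) = mex{0} = 1
g(7) = mex{0} = 1
g(8) = mex{0} = 1
g(9) = mex{0} = 1
g(10) = mex{0} = 1
So g(10) = 1.
Heap B is a plain Nim heap of size 3, so its Grundy value is 3.
Build the Grundy sequence for heap C with g(k) = mex{g(k−s) : s ∈ {1, 2, 6}, s ≤ k}:
g(0) = mex{} = 0
g(1) = mex{0} = 1
g(2) = mex{0,1} = 2
g(3) = mex{1,2} = 0
g(4) = mex{0,2} = 1
g(5) = mex{0,1} = 2
g(6) = mex{0,1,2} = 3
g(7) = mex{1,2,3} = 0
g(8) = mex{0,2,3} = 1
g(9) = mex{0,1} = 2
So g(9) = 2.
The value of a disjunctive sum is the nim-sum of the parts.
Combined value = 1 XOR 3 XOR 2 = 0.

0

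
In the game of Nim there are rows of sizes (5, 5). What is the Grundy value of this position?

In binary:
  101  (5)
  101  (5)
  ---
  000  (0)

0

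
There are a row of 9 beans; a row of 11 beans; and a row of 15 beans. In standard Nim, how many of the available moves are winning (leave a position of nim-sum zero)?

In binary:
  1001  (9)
  1011  (11)
  1111  (15)
  ----
  1101  (13)
The overall nim-sum is X = 13. A row of size p has a winning move iff p XOR X < p (reduce it to p XOR X).
  9: 9 XOR 13 = 4 < 9 — winning move (to 4).
  11: 11 XOR 13 = 6 < 11 — winning move (to 6).
  15: 15 XOR 13 = 2 < 15 — winning move (to 2).
That gives 3 winning moves.

3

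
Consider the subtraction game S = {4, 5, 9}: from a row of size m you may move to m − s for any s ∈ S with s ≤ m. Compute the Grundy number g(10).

2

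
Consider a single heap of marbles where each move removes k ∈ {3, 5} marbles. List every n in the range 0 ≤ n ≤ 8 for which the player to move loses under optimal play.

0, 1, 2, 8

Build the Grundy sequence with g(k) = mex{g(k−s) : s ∈ {3, 5}, s ≤ k}:
k:     0  1  2  3  4  5  6  7  8
g(k):  0  0  0  1  1  1  2  2  0
The P-positions (g = 0) in 0..8 are 0, 1, 2, 8.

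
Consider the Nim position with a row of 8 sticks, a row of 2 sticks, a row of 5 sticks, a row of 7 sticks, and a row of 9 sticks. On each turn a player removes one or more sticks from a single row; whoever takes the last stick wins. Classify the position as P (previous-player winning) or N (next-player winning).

Bitwise XOR of the heap sizes:
  1000  (8)
  0010  (2)
  0101  (5)
  0111  (7)
  1001  (9)
  ----
  0001  (1)
The nim-sum is 1 ≠ 0, so this is an N-position: the player to move can win.

N-position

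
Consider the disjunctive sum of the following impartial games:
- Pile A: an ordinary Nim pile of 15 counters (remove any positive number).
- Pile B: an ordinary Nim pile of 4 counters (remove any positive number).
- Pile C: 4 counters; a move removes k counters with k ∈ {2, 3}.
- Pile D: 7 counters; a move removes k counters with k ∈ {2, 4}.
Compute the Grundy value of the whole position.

9

Pile A is a plain Nim pile of size 15, so its Grundy value is 15.
Pile B is a plain Nim pile of size 4, so its Grundy value is 4.
For pile C, compute g(0), g(1), … with moves {2, 3}:
k:     0  1  2  3  4
g(k):  0  0  1  1  2
So g(4) = 2.
Grundy values for pile D (subtraction set {2, 4}):
g(0) = mex{} = 0
g(1) = mex{} = 0
g(2) = mex{0} = 1
g(3) = mex{0} = 1
g(4) = mex{0,1} = 2
g(5) = mex{0,1} = 2
g(6) = mex{1,2} = 0
g(7) = mex{1,2} = 0
So g(7) = 0.
The value of a disjunctive sum is the nim-sum of the parts.
Combined value = 15 ⊕ 4 ⊕ 2 ⊕ 0 = 9.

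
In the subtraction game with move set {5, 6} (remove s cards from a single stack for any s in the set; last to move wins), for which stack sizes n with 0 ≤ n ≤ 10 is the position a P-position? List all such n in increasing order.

0, 1, 2, 3, 4

Grundy values for subtraction set {5, 6}:
g(0) = mex{} = 0
g(1) = mex{} = 0
g(2) = mex{} = 0
g(3) = mex{} = 0
g(4) = mex{} = 0
g(5) = mex{0} = 1
g(6) = mex{0} = 1
g(7) = mex{0} = 1
g(8) = mex{0} = 1
g(9) = mex{0} = 1
g(10) = mex{0,1} = 2
The P-positions (g = 0) in 0..10 are 0, 1, 2, 3, 4.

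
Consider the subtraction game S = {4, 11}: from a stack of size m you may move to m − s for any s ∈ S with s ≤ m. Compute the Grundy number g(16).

Grundy values for subtraction set {4, 11}:
k:     0  1  2  3  4  5  6  7  8  9 10 11 12 13 14 15 16
g(k):  0  0  0  0  1  1  1  1  0  0  0  2  1  1  1  0  0
So g(16) = 0.

0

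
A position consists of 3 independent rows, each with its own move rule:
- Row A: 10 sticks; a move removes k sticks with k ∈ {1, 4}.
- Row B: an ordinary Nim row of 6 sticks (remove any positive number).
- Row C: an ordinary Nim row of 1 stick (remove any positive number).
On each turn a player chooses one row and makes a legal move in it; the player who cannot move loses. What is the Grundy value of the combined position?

Build the Grundy sequence for row A with g(k) = mex{g(k−s) : s ∈ {1, 4}, s ≤ k}:
k:     0  1  2  3  4  5  6  7  8  9 10
g(k):  0  1  0  1  2  0  1  0  1  2  0
So g(10) = 0.
Row B is a plain Nim row of size 6, so its Grundy value is 6.
Row C is a plain Nim row of size 1, so its Grundy value is 1.
By the Sprague-Grundy theorem, the Grundy value of a sum of independent games is the XOR of the component values.
Combined value = 0 ⊕ 6 ⊕ 1 = 7.

7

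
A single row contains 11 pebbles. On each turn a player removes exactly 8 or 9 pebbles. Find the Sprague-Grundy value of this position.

Grundy values for subtraction set {8, 9}:
g(0) = mex{} = 0
g(1) = mex{} = 0
g(2) = mex{} = 0
g(3) = mex{} = 0
g(4) = mex{} = 0
g(5) = mex{} = 0
g(6) = mex{} = 0
g(7) = mex{} = 0
g(8) = mex{0} = 1
g(9) = mex{0} = 1
g(10) = mex{0} = 1
g(11) = mex{0} = 1
So g(11) = 1.

1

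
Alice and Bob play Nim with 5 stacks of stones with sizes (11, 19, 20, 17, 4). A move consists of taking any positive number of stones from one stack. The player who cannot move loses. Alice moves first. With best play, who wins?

Compute the nim-sum pairwise:
11 ⊕ 19 = 24
24 ⊕ 20 = 12
12 ⊕ 17 = 29
29 ⊕ 4 = 25
The nim-sum is 25 ≠ 0, so this is an N-position: the player to move can win; Alice has a winning move.

Alice wins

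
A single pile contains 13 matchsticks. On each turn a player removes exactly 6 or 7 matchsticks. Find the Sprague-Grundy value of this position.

0

Grundy values for subtraction set {6, 7}:
g(0) = mex{} = 0
g(1) = mex{} = 0
g(2) = mex{} = 0
g(3) = mex{} = 0
g(4) = mex{} = 0
g(5) = mex{} = 0
g(6) = mex{0} = 1
g(7) = mex{0} = 1
g(8) = mex{0} = 1
g(9) = mex{0} = 1
g(10) = mex{0} = 1
g(11) = mex{0} = 1
g(12) = mex{0,1} = 2
g(13) = mex{1} = 0
So g(13) = 0.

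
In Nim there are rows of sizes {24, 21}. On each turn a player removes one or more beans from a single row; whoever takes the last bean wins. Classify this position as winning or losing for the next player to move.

Winning position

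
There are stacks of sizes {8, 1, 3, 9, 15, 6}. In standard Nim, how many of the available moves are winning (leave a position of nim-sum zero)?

3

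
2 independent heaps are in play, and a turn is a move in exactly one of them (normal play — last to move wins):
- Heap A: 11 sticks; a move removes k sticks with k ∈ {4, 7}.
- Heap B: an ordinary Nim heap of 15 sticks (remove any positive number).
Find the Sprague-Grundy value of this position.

15

For heap A, compute g(0), g(1), … with moves {4, 7}:
k:     0  1  2  3  4  5  6  7  8  9 10 11
g(k):  0  0  0  0  1  1  1  1  2  2  2  0
So g(11) = 0.
Heap B is a plain Nim heap of size 15, so its Grundy value is 15.
By the Sprague-Grundy theorem, the Grundy value of a sum of independent games is the XOR of the component values.
Combined value = 0 ⊕ 15 = 15.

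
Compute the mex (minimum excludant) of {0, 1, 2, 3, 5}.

The values 0, 1, 2, 3 are all present; 4 is the first non-negative integer missing from the set.

4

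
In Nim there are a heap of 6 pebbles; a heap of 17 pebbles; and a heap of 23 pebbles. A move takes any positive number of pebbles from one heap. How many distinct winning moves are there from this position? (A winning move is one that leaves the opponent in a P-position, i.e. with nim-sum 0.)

0

Nim-sum: 6 XOR 17 XOR 23 = 0.
The nim-sum is already 0, so every move leaves a nonzero nim-sum — there are no winning moves.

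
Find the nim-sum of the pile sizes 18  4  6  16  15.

15

Write each in binary and XOR column by column:
  10010  (18)
  00100  (4)
  00110  (6)
  10000  (16)
  01111  (15)
  -----
  01111  (15)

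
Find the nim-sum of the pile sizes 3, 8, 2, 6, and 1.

Compute the nim-sum pairwise:
3 ^ 8 = 11
11 ^ 2 = 9
9 ^ 6 = 15
15 ^ 1 = 14

14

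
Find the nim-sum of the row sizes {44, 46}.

Nim-sum: 44 ^ 46 = 2.

2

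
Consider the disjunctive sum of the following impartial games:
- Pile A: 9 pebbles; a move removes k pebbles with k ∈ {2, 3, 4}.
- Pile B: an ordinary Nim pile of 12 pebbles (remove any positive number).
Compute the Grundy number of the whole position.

13

Build the Grundy sequence for pile A with g(k) = mex{g(k−s) : s ∈ {2, 3, 4}, s ≤ k}:
k:     0  1  2  3  4  5  6  7  8  9
g(k):  0  0  1  1  2  2  0  0  1  1
So g(9) = 1.
Pile B is a plain Nim pile of size 12, so its Grundy value is 12.
By the Sprague-Grundy theorem, the Grundy value of a sum of independent games is the XOR of the component values.
Combined value = 1 ⊕ 12 = 13.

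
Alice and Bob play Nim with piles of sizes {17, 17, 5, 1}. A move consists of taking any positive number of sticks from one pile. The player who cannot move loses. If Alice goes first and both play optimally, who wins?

Alice wins

Compute the nim-sum pairwise:
17 ^ 17 = 0
0 ^ 5 = 5
5 ^ 1 = 4
The nim-sum is 4 ≠ 0, so this is an N-position: the player to move can win; Alice has a winning move.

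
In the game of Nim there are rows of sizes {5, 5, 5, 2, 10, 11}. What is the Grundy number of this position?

6

In binary:
  0101  (5)
  0101  (5)
  0101  (5)
  0010  (2)
  1010  (10)
  1011  (11)
  ----
  0110  (6)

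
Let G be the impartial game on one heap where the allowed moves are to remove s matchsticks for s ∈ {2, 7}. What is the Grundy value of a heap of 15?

1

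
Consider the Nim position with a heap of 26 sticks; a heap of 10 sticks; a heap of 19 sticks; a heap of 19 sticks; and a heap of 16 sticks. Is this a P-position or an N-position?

Nim-sum: 26 XOR 10 XOR 19 XOR 19 XOR 16 = 0.
The nim-sum is 0, so this is a P-position: the player to move is in a losing position under optimal play.

P-position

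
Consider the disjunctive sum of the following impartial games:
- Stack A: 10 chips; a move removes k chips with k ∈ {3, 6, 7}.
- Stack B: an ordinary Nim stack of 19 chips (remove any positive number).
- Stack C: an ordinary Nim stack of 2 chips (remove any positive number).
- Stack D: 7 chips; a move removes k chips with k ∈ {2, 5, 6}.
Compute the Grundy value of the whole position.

Grundy values for stack A (subtraction set {3, 6, 7}):
g(0) = mex{} = 0
g(1) = mex{} = 0
g(2) = mex{} = 0
g(3) = mex{0} = 1
g(4) = mex{0} = 1
g(5) = mex{0} = 1
g(6) = mex{0,1} = 2
g(7) = mex{0,1} = 2
g(8) = mex{0,1} = 2
g(9) = mex{0,1,2} = 3
g(10) = mex{1,2} = 0
So g(10) = 0.
Stack B is a plain Nim stack of size 19, so its Grundy value is 19.
Stack C is a plain Nim stack of size 2, so its Grundy value is 2.
Build the Grundy sequence for stack D with g(k) = mex{g(k−s) : s ∈ {2, 5, 6}, s ≤ k}:
k:     0  1  2  3  4  5  6  7
g(k):  0  0  1  1  0  2  1  3
So g(7) = 3.
The value of a disjunctive sum is the nim-sum of the parts.
Combined value = 0 ⊕ 19 ⊕ 2 ⊕ 3 = 18.

18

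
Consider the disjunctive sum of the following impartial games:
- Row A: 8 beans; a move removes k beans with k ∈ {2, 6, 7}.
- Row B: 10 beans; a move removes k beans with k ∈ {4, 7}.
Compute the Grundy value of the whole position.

0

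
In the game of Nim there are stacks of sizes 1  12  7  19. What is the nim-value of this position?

25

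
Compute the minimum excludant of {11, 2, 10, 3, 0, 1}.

4

The values 0, 1, 2, 3 are all present; 4 is the first non-negative integer missing from the set.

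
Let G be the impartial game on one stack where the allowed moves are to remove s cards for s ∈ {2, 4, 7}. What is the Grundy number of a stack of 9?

Compute g(0), g(1), … for moves {2, 4, 7}:
g(0) = mex{} = 0
g(1) = mex{} = 0
g(2) = mex{0} = 1
g(3) = mex{0} = 1
g(4) = mex{0,1} = 2
g(5) = mex{0,1} = 2
g(6) = mex{1,2} = 0
g(7) = mex{0,1,2} = 3
g(8) = mex{0,2} = 1
g(9) = mex{1,2,3} = 0
So g(9) = 0.

0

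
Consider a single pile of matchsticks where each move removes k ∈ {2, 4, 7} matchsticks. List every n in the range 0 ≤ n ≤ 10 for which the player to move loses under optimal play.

0, 1, 6, 9

Compute g(0), g(1), … for moves {2, 4, 7}:
k:     0  1  2  3  4  5  6  7  8  9 10
g(k):  0  0  1  1  2  2  0  3  1  0  2
The P-positions (g = 0) in 0..10 are 0, 1, 6, 9.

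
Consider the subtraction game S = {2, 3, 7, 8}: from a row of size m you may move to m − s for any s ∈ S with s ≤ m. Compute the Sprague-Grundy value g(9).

2

Build the Grundy sequence with g(k) = mex{g(k−s) : s ∈ {2, 3, 7, 8}, s ≤ k}:
g(0) = mex{} = 0
g(1) = mex{} = 0
g(2) = mex{0} = 1
g(3) = mex{0} = 1
g(4) = mex{0,1} = 2
g(5) = mex{1} = 0
g(6) = mex{1,2} = 0
g(7) = mex{0,2} = 1
g(8) = mex{0} = 1
g(9) = mex{0,1} = 2
So g(9) = 2.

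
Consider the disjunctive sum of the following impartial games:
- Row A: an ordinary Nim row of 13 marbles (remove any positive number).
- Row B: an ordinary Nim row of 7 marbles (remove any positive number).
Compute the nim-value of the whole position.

10

Row A is a plain Nim row of size 13, so its Grundy value is 13.
Row B is a plain Nim row of size 7, so its Grundy value is 7.
The value of a disjunctive sum is the nim-sum of the parts.
Combined value = 13 ⊕ 7 = 10.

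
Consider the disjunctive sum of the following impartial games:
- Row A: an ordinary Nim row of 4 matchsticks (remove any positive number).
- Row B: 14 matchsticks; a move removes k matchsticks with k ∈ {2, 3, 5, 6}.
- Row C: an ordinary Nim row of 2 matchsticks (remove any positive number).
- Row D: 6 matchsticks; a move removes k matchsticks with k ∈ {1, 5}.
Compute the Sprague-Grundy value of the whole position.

Row A is a plain Nim row of size 4, so its Grundy value is 4.
Build the Grundy sequence for row B with g(k) = mex{g(k−s) : s ∈ {2, 3, 5, 6}, s ≤ k}:
k:     0  1  2  3  4  5  6  7  8  9 10 11 12 13 14
g(k):  0  0  1  1  2  2  3  3  0  0  1  1  2  2  3
So g(14) = 3.
Row C is a plain Nim row of size 2, so its Grundy value is 2.
Grundy values for row D (subtraction set {1, 5}):
k:     0  1  2  3  4  5  6
g(k):  0  1  0  1  0  1  0
So g(6) = 0.
The value of a disjunctive sum is the nim-sum of the parts.
Combined value = 4 ⊕ 3 ⊕ 2 ⊕ 0 = 5.

5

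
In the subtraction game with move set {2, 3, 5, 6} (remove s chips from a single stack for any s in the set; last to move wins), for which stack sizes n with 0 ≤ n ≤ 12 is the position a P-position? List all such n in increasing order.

Compute g(0), g(1), … for moves {2, 3, 5, 6}:
k:     0  1  2  3  4  5  6  7  8  9 10 11 12
g(k):  0  0  1  1  2  2  3  3  0  0  1  1  2
The P-positions (g = 0) in 0..12 are 0, 1, 8, 9.

0, 1, 8, 9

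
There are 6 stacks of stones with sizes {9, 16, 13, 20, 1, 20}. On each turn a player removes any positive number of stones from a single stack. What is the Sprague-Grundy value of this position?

21

Nim-sum: 9 XOR 16 XOR 13 XOR 20 XOR 1 XOR 20 = 21.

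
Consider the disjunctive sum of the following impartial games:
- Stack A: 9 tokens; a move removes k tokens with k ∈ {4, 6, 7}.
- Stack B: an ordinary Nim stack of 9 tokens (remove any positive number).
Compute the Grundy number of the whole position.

11

Build the Grundy sequence for stack A with g(k) = mex{g(k−s) : s ∈ {4, 6, 7}, s ≤ k}:
k:     0  1  2  3  4  5  6  7  8  9
g(k):  0  0  0  0  1  1  1  1  2  2
So g(9) = 2.
Stack B is a plain Nim stack of size 9, so its Grundy value is 9.
By the Sprague-Grundy theorem, the Grundy value of a sum of independent games is the XOR of the component values.
Combined value = 2 ⊕ 9 = 11.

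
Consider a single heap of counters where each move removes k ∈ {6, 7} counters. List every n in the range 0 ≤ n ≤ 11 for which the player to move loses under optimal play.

Build the Grundy sequence with g(k) = mex{g(k−s) : s ∈ {6, 7}, s ≤ k}:
k:     0  1  2  3  4  5  6  7  8  9 10 11
g(k):  0  0  0  0  0  0  1  1  1  1  1  1
The P-positions (g = 0) in 0..11 are 0, 1, 2, 3, 4, 5.

0, 1, 2, 3, 4, 5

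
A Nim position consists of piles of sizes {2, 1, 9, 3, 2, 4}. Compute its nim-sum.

Write each in binary and XOR column by column:
  0010  (2)
  0001  (1)
  1001  (9)
  0011  (3)
  0010  (2)
  0100  (4)
  ----
  1111  (15)

15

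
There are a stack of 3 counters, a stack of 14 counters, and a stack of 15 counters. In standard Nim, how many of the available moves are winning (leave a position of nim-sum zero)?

Compute the nim-sum pairwise:
3 XOR 14 = 13
13 XOR 15 = 2
The overall nim-sum is X = 2. A stack of size p has a winning move iff p XOR X < p (reduce it to p XOR X).
  3: 3 XOR 2 = 1 < 3 — winning move (to 1).
  14: 14 XOR 2 = 12 < 14 — winning move (to 12).
  15: 15 XOR 2 = 13 < 15 — winning move (to 13).
That gives 3 winning moves.

3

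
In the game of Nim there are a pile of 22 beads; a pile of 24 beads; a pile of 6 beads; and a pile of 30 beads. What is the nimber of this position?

Write each in binary and XOR column by column:
  10110  (22)
  11000  (24)
  00110  (6)
  11110  (30)
  -----
  10110  (22)

22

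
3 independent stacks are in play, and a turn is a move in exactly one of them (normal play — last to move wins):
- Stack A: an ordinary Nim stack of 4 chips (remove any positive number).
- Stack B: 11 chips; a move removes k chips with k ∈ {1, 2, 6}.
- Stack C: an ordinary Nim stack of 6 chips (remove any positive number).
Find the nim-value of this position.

3

Stack A is a plain Nim stack of size 4, so its Grundy value is 4.
Build the Grundy sequence for stack B with g(k) = mex{g(k−s) : s ∈ {1, 2, 6}, s ≤ k}:
g(0) = mex{} = 0
g(1) = mex{0} = 1
g(2) = mex{0,1} = 2
g(3) = mex{1,2} = 0
g(4) = mex{0,2} = 1
g(5) = mex{0,1} = 2
g(6) = mex{0,1,2} = 3
g(7) = mex{1,2,3} = 0
g(8) = mex{0,2,3} = 1
g(9) = mex{0,1} = 2
g(10) = mex{1,2} = 0
g(11) = mex{0,2} = 1
So g(11) = 1.
Stack C is a plain Nim stack of size 6, so its Grundy value is 6.
The value of a disjunctive sum is the nim-sum of the parts.
Combined value = 4 ⊕ 1 ⊕ 6 = 3.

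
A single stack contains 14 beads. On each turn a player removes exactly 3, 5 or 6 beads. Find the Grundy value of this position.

Grundy values for subtraction set {3, 5, 6}:
g(0) = mex{} = 0
g(1) = mex{} = 0
g(2) = mex{} = 0
g(3) = mex{0} = 1
g(4) = mex{0} = 1
g(5) = mex{0} = 1
g(6) = mex{0,1} = 2
g(7) = mex{0,1} = 2
g(8) = mex{0,1} = 2
g(9) = mex{1,2} = 0
g(10) = mex{1,2} = 0
g(11) = mex{1,2} = 0
g(12) = mex{0,2} = 1
g(13) = mex{0,2} = 1
g(14) = mex{0,2} = 1
So g(14) = 1.

1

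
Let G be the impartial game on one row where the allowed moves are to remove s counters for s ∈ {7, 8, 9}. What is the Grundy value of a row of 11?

1

Compute g(0), g(1), … for moves {7, 8, 9}:
g(0) = mex{} = 0
g(1) = mex{} = 0
g(2) = mex{} = 0
g(3) = mex{} = 0
g(4) = mex{} = 0
g(5) = mex{} = 0
g(6) = mex{} = 0
g(7) = mex{0} = 1
g(8) = mex{0} = 1
g(9) = mex{0} = 1
g(10) = mex{0} = 1
g(11) = mex{0} = 1
So g(11) = 1.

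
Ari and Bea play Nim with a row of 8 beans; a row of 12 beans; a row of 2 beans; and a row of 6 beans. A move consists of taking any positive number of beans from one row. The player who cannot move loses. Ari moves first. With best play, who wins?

Nim-sum: 8 ⊕ 12 ⊕ 2 ⊕ 6 = 0.
The nim-sum is 0, so this is a P-position: the player to move is in a losing position under optimal play; Ari is about to move from it and so loses — Bea wins.

Bea wins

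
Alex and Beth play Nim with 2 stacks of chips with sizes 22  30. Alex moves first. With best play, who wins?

Compute the nim-sum pairwise:
22 XOR 30 = 8
The nim-sum is 8 ≠ 0, so this is an N-position: the player to move can win; Alex has a winning move.

Alex wins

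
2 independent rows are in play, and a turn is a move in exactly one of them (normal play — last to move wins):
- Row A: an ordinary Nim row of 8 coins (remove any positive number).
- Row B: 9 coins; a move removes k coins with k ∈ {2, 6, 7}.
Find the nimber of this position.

8

Row A is a plain Nim row of size 8, so its Grundy value is 8.
Build the Grundy sequence for row B with g(k) = mex{g(k−s) : s ∈ {2, 6, 7}, s ≤ k}:
g(0) = mex{} = 0
g(1) = mex{} = 0
g(2) = mex{0} = 1
g(3) = mex{0} = 1
g(4) = mex{1} = 0
g(5) = mex{1} = 0
g(6) = mex{0} = 1
g(7) = mex{0} = 1
g(8) = mex{0,1} = 2
g(9) = mex{1} = 0
So g(9) = 0.
The value of a disjunctive sum is the nim-sum of the parts.
Combined value = 8 ⊕ 0 = 8.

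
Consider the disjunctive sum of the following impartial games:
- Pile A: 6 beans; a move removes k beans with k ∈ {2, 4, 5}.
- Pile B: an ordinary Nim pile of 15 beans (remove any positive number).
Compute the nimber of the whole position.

12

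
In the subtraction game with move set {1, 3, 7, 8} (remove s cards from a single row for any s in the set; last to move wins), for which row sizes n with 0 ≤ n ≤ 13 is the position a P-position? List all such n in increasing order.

Grundy values for subtraction set {1, 3, 7, 8}:
g(0) = mex{} = 0
g(1) = mex{0} = 1
g(2) = mex{1} = 0
g(3) = mex{0} = 1
g(4) = mex{1} = 0
g(5) = mex{0} = 1
g(6) = mex{1} = 0
g(7) = mex{0} = 1
g(8) = mex{0,1} = 2
g(9) = mex{0,1,2} = 3
g(10) = mex{0,1,3} = 2
g(11) = mex{0,1,2} = 3
g(12) = mex{0,1,3} = 2
g(13) = mex{0,1,2} = 3
The P-positions (g = 0) in 0..13 are 0, 2, 4, 6.

0, 2, 4, 6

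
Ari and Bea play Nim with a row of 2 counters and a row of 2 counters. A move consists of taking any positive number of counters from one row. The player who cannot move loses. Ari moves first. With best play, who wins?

Bea wins

Compute the nim-sum pairwise:
2 ⊕ 2 = 0
The nim-sum is 0, so this is a P-position: the player to move is in a losing position under optimal play; Ari is about to move from it and so loses — Bea wins.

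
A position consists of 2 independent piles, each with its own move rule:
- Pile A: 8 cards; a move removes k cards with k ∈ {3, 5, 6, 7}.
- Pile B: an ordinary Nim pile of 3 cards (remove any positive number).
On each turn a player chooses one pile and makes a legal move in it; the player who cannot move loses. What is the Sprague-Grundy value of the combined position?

1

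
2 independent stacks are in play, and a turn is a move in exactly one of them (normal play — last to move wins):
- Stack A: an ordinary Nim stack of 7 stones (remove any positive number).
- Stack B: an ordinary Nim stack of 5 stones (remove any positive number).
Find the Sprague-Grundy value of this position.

2

Stack A is a plain Nim stack of size 7, so its Grundy value is 7.
Stack B is a plain Nim stack of size 5, so its Grundy value is 5.
The value of a disjunctive sum is the nim-sum of the parts.
Combined value = 7 ⊕ 5 = 2.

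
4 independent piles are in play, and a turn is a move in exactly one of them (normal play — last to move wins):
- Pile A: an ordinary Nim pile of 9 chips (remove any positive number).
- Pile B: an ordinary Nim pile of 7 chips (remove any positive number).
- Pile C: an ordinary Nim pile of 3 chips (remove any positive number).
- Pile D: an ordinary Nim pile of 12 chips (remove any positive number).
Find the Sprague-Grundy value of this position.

1

Pile A is a plain Nim pile of size 9, so its Grundy value is 9.
Pile B is a plain Nim pile of size 7, so its Grundy value is 7.
Pile C is a plain Nim pile of size 3, so its Grundy value is 3.
Pile D is a plain Nim pile of size 12, so its Grundy value is 12.
By the Sprague-Grundy theorem, the Grundy value of a sum of independent games is the XOR of the component values.
Combined value = 9 XOR 7 XOR 3 XOR 12 = 1.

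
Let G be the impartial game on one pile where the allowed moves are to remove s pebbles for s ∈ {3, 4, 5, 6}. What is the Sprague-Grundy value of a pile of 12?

1

Build the Grundy sequence with g(k) = mex{g(k−s) : s ∈ {3, 4, 5, 6}, s ≤ k}:
k:     0  1  2  3  4  5  6  7  8  9 10 11 12
g(k):  0  0  0  1  1  1  2  2  2  0  0  0  1
So g(12) = 1.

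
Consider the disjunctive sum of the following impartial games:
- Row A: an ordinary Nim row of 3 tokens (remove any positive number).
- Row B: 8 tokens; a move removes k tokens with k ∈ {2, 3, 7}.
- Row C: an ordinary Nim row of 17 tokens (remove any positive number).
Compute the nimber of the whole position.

19

Row A is a plain Nim row of size 3, so its Grundy value is 3.
For row B, compute g(0), g(1), … with moves {2, 3, 7}:
k:     0  1  2  3  4  5  6  7  8
g(k):  0  0  1  1  2  0  0  1  1
So g(8) = 1.
Row C is a plain Nim row of size 17, so its Grundy value is 17.
The value of a disjunctive sum is the nim-sum of the parts.
Combined value = 3 XOR 1 XOR 17 = 19.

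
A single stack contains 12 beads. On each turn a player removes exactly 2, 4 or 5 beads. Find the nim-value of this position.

Build the Grundy sequence with g(k) = mex{g(k−s) : s ∈ {2, 4, 5}, s ≤ k}:
k:     0  1  2  3  4  5  6  7  8  9 10 11 12
g(k):  0  0  1  1  2  2  3  0  0  1  1  2  2
So g(12) = 2.

2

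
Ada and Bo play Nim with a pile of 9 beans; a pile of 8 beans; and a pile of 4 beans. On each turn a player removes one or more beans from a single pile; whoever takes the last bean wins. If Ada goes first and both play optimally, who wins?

Nim-sum: 9 ⊕ 8 ⊕ 4 = 5.
The nim-sum is 5 ≠ 0, so this is an N-position: the player to move can win; Ada has a winning move.

Ada wins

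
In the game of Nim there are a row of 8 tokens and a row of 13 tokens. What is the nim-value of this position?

5

Compute the nim-sum pairwise:
8 XOR 13 = 5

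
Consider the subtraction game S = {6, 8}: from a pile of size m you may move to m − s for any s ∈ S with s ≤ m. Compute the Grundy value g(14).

Grundy values for subtraction set {6, 8}:
g(0) = mex{} = 0
g(1) = mex{} = 0
g(2) = mex{} = 0
g(3) = mex{} = 0
g(4) = mex{} = 0
g(5) = mex{} = 0
g(6) = mex{0} = 1
g(7) = mex{0} = 1
g(8) = mex{0} = 1
g(9) = mex{0} = 1
g(10) = mex{0} = 1
g(11) = mex{0} = 1
g(12) = mex{0,1} = 2
g(13) = mex{0,1} = 2
g(14) = mex{1} = 0
So g(14) = 0.

0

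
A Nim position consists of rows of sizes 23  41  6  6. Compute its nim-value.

62

Nim-sum: 23 XOR 41 XOR 6 XOR 6 = 62.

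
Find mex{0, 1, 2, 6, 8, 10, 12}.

The values 0, 1, 2 are all present; 3 is the first non-negative integer missing from the set.

3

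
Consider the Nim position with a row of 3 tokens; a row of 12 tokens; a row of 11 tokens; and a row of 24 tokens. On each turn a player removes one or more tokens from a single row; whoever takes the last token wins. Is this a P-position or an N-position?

N-position

In binary:
  00011  (3)
  01100  (12)
  01011  (11)
  11000  (24)
  -----
  11100  (28)
The nim-sum is 28 ≠ 0, so this is an N-position: the player to move can win.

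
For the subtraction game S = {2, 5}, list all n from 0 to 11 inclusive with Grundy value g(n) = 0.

0, 1, 4, 7, 8, 11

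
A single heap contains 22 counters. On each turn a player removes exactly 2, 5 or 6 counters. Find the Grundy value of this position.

Grundy values for subtraction set {2, 5, 6}:
k:     0  1  2  3  4  5  6  7  8  9 10 11 12 13 14 15 16 17 18 19 20 21 22
g(k):  0  0  1  1  0  2  1  3  0  2  1  0  0  1  1  0  2  1  3  0  2  1  0
So g(22) = 0.

0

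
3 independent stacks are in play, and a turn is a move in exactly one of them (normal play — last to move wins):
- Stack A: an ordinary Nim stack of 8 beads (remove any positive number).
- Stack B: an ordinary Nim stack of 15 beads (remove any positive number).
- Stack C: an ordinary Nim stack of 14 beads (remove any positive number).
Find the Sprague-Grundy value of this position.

9

Stack A is a plain Nim stack of size 8, so its Grundy value is 8.
Stack B is a plain Nim stack of size 15, so its Grundy value is 15.
Stack C is a plain Nim stack of size 14, so its Grundy value is 14.
By the Sprague-Grundy theorem, the Grundy value of a sum of independent games is the XOR of the component values.
Combined value = 8 ⊕ 15 ⊕ 14 = 9.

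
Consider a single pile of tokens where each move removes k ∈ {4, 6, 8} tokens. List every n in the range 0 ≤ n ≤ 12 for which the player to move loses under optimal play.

Build the Grundy sequence with g(k) = mex{g(k−s) : s ∈ {4, 6, 8}, s ≤ k}:
g(0) = mex{} = 0
g(1) = mex{} = 0
g(2) = mex{} = 0
g(3) = mex{} = 0
g(4) = mex{0} = 1
g(5) = mex{0} = 1
g(6) = mex{0} = 1
g(7) = mex{0} = 1
g(8) = mex{0,1} = 2
g(9) = mex{0,1} = 2
g(10) = mex{0,1} = 2
g(11) = mex{0,1} = 2
g(12) = mex{1,2} = 0
The P-positions (g = 0) in 0..12 are 0, 1, 2, 3, 12.

0, 1, 2, 3, 12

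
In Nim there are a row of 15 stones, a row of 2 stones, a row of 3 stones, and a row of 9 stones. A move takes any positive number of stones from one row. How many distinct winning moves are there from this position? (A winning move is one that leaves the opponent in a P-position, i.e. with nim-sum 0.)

1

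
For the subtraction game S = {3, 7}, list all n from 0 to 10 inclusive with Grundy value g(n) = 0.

0, 1, 2, 6, 10

Build the Grundy sequence with g(k) = mex{g(k−s) : s ∈ {3, 7}, s ≤ k}:
k:     0  1  2  3  4  5  6  7  8  9 10
g(k):  0  0  0  1  1  1  0  2  2  1  0
The P-positions (g = 0) in 0..10 are 0, 1, 2, 6, 10.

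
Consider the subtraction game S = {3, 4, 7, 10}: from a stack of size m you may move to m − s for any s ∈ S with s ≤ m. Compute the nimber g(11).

3

Grundy values for subtraction set {3, 4, 7, 10}:
g(0) = mex{} = 0
g(1) = mex{} = 0
g(2) = mex{} = 0
g(3) = mex{0} = 1
g(4) = mex{0} = 1
g(5) = mex{0} = 1
g(6) = mex{0,1} = 2
g(7) = mex{0,1} = 2
g(8) = mex{0,1} = 2
g(9) = mex{0,1,2} = 3
g(10) = mex{0,1,2} = 3
g(11) = mex{0,1,2} = 3
So g(11) = 3.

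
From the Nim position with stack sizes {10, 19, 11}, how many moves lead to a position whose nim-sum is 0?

1

Nim-sum: 10 ⊕ 19 ⊕ 11 = 18.
The overall nim-sum is X = 18. A stack of size p has a winning move iff p XOR X < p (reduce it to p XOR X).
  10: 10 XOR 18 = 24 ≥ 10 — no move.
  19: 19 XOR 18 = 1 < 19 — winning move (to 1).
  11: 11 XOR 18 = 25 ≥ 11 — no move.
That gives 1 winning move.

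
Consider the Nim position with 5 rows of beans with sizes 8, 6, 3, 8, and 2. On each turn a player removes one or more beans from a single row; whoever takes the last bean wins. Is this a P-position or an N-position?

N-position

Compute the nim-sum pairwise:
8 ⊕ 6 = 14
14 ⊕ 3 = 13
13 ⊕ 8 = 5
5 ⊕ 2 = 7
The nim-sum is 7 ≠ 0, so this is an N-position: the player to move can win.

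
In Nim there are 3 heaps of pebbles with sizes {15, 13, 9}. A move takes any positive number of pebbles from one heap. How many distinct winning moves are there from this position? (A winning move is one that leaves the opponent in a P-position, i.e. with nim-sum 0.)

Write each in binary and XOR column by column:
  1111  (15)
  1101  (13)
  1001  (9)
  ----
  1011  (11)
The overall nim-sum is X = 11. A heap of size p has a winning move iff p XOR X < p (reduce it to p XOR X).
  15: 15 XOR 11 = 4 < 15 — winning move (to 4).
  13: 13 XOR 11 = 6 < 13 — winning move (to 6).
  9: 9 XOR 11 = 2 < 9 — winning move (to 2).
That gives 3 winning moves.

3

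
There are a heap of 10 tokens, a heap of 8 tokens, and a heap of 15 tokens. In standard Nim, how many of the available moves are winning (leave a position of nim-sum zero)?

3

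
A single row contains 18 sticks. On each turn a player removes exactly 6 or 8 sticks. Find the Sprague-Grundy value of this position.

0

Compute g(0), g(1), … for moves {6, 8}:
k:     0  1  2  3  4  5  6  7  8  9 10 11 12 13 14 15 16 17 18
g(k):  0  0  0  0  0  0  1  1  1  1  1  1  2  2  0  0  0  0  0
So g(18) = 0.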